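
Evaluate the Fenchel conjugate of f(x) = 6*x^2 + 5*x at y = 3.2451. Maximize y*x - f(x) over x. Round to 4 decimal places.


f*(y) = sup_x {y*x - a*x^2 - b*x} = sup_x {(y-b)*x - a*x^2}
FOC: (y - b) - 2a*x = 0 => x* = (y - b)/(2a)
x* = (3.2451 - 5)/(2*6) = -0.1462
f*(3.2451) = (y-b)^2/(4a) = (3.2451 - 5)^2/(4*6)
= 3.0797/24 = 0.1283


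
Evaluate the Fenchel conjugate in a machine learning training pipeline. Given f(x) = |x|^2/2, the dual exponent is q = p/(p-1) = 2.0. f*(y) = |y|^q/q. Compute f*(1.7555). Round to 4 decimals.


The conjugate exponent q satisfies 1/p + 1/q = 1.
p = 2, so q = 2/(2 - 1) = 2.0
|y|^q = 1.7555^2.0 = 3.0818
f*(1.7555) = 3.0818 / 2.0 = 1.5409


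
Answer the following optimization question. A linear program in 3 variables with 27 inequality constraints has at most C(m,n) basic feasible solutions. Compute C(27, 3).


Each vertex corresponds to some choice of n active constraints out of m, so the number of vertices is at most C(m, n) = m! / (n!(m-n)!).
m = 27, n = 3
Numerator: 27 * 26 * 25
Denominator: 3! = 6
C(27, 3) = 2925


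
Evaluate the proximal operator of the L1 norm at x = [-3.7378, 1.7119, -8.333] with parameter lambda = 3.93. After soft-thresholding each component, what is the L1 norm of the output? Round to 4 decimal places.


Soft-thresholding with lambda = 3.93:
prox(-3.7378) = sign(-3.7378)*max(|-3.7378| - 3.93, 0) = 0.0
prox(1.7119) = sign(1.7119)*max(|1.7119| - 3.93, 0) = 0.0
prox(-8.333) = sign(-8.333)*max(|-8.333| - 3.93, 0) = -4.403
prox(x) = [0.0, 0.0, -4.403]
||prox(x)||_1 = 0.0 + 0.0 + 4.403 = 4.403


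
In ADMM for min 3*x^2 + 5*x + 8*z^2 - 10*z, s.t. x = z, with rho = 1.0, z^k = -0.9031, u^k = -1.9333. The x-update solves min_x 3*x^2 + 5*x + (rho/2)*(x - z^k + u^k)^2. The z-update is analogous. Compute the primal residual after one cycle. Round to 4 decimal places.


ADMM iteration with rho = 1.0, z^k = -0.9031, u^k = -1.9333
Step 1: x-update.
Minimize 3*x^2 + 5*x + (1.0/2)*(x + 0.9031 - 1.9333)^2
FOC: (2*3 + 1.0)*x = -5 + 1.0*(-0.9031 + 1.9333)
x^{k+1} = -0.5671
Step 2: z-update.
Minimize 8*z^2 - 10*z + (1.0/2)*(-0.5671 - z - 1.9333)^2
FOC: (2*8 + 1.0)*z = 10 + 1.0*(-0.5671 - 1.9333)
z^{k+1} = 0.4412
Step 3: u-update.
u^{k+1} = -1.9333 - 0.5671 - 0.4412 = -2.9416
Step 4: Primal residual = |-0.5671 - 0.4412| = 1.0083


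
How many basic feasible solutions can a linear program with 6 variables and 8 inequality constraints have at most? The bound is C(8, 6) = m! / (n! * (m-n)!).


Each vertex corresponds to some choice of n active constraints out of m, so the number of vertices is at most C(m, n) = m! / (n!(m-n)!).
m = 8, n = 6
Numerator: 8 * 7 * 6 * 5 * 4 * 3
Denominator: 6! = 720
C(8, 6) = 28


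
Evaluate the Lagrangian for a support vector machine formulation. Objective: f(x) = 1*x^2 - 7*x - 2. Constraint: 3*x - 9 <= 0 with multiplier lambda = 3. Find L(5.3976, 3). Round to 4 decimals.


Step 1: Evaluate f(x).
f(5.3976) = 1*5.3976^2 - 7*5.3976 - 2 = -10.6491
Step 2: Evaluate g(x).
g(5.3976) = 3*5.3976 - 9 = 7.1928
Step 3: Compute Lagrangian.
L = -10.6491 + 3*7.1928 = 10.9293


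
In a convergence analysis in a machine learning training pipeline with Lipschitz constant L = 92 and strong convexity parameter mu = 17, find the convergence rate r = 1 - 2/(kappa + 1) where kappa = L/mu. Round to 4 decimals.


Step 1: Compute the condition number.
kappa = L/mu = 92/17 = 5.4118
Step 2: Compute the convergence rate.
r = 1 - 2/(kappa + 1) = 1 - 2*mu/(L + mu) = (L - mu)/(L + mu) = 75/109 = 0.6881


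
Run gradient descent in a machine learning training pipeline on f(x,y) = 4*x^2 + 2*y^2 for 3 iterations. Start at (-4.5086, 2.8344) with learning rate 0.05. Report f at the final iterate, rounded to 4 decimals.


Gradient descent on f(x,y) = 4*x^2 + 2*y^2.
Starting point: (-4.5086, 2.8344), alpha = 0.05
Step 1: grad_x = 2*4*-4.5086 = -36.0688, grad_y = 2*2*2.8344 = 11.3376
  x_1 = -4.5086 - 0.05*-36.0688 = -2.7052
  y_1 = 2.8344 - 0.05*11.3376 = 2.2675
Step 2: grad_x = 2*4*-2.7052 = -21.6413, grad_y = 2*2*2.2675 = 9.0701
  x_2 = -2.7052 - 0.05*-21.6413 = -1.6231
  y_2 = 2.2675 - 0.05*9.0701 = 1.814
Step 3: grad_x = 2*4*-1.6231 = -12.9848, grad_y = 2*2*1.814 = 7.2561
  x_3 = -1.6231 - 0.05*-12.9848 = -0.9739
  y_3 = 1.814 - 0.05*7.2561 = 1.4512
f(-0.9739, 1.4512) = 4*(-0.9739)^2 + 2*1.4512^2 = 8.0056


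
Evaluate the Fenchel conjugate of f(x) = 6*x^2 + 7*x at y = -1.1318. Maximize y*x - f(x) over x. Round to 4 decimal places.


f*(y) = sup_x {y*x - a*x^2 - b*x} = sup_x {(y-b)*x - a*x^2}
FOC: (y - b) - 2a*x = 0 => x* = (y - b)/(2a)
x* = (-1.1318 - 7)/(2*6) = -0.6777
f*(-1.1318) = (y-b)^2/(4a) = (-1.1318 - 7)^2/(4*6)
= 66.1262/24 = 2.7553


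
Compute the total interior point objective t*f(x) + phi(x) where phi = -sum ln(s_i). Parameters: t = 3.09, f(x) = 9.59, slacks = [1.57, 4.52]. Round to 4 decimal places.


Step 1: Compute log-barrier.
ln values: [0.4511, 1.5085]
phi = -(0.4511 + 1.5085) = -1.9596
Step 2: Compute augmented objective.
t*f(x) = 3.09*9.59 = 29.6331
Total = 29.6331 - 1.9596 = 27.6735


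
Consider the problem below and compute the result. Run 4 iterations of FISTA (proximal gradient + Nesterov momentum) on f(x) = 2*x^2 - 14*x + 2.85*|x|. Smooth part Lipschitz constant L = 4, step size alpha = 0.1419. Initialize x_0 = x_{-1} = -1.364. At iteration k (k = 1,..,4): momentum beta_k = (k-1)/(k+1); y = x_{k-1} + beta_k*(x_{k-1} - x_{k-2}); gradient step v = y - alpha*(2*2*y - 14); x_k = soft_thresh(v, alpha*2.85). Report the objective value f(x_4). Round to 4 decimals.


FISTA on f(x) = 2*x^2 - 14*x + 2.85*|x|
L = 4, alpha = 0.1419
Iteration 1: beta = 0.0, y = -1.364 + 0.0*(-1.364 + 1.364) = -1.364
  grad(y) = -19.456, v = y - alpha*grad = 1.3968
  prox(v) = soft_thresh(1.3968, 0.4044) = 0.9924
Iteration 2: beta = 0.3333, y = 0.9924 + 0.3333*(0.9924 + 1.364) = 1.7779
  grad(y) = -6.8886, v = y - alpha*grad = 2.7553
  prox(v) = soft_thresh(2.7553, 0.4044) = 2.3509
Iteration 3: beta = 0.5, y = 2.3509 + 0.5*(2.3509 - 0.9924) = 3.0302
  grad(y) = -1.8792, v = y - alpha*grad = 3.2969
  prox(v) = soft_thresh(3.2969, 0.4044) = 2.8924
Iteration 4: beta = 0.6, y = 2.8924 + 0.6*(2.8924 - 2.3509) = 3.2174
  grad(y) = -1.1306, v = y - alpha*grad = 3.3778
  prox(v) = soft_thresh(3.3778, 0.4044) = 2.9734
f(x_4) = 2*2.9734^2 - 14*2.9734 + 2.85*|2.9734| = -15.4712


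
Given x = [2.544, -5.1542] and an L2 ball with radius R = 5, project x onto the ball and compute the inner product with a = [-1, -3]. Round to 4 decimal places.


Step 1: Compute ||x|| (intermediates to 6 decimals).
||x|| = sqrt(2.544^2 + (-5.1542)^2) = 5.747844
Step 2: Project.
Since ||x|| > R, scale = R/||x|| = 5/5.747844 = 0.869891, proj(x) = scale * x
proj(x) = [2.213003, -4.483592]
Step 3: Dot product.
a^T * proj(x) = -1*2.213003 - 3*(-4.483592) = 11.2378


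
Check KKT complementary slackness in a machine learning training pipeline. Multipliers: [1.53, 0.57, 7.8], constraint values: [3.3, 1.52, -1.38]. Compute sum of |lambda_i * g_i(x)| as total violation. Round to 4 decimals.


KKT complementary slackness check:
lambda_1 * g_1 = 1.53 * 3.3 = 5.049
lambda_2 * g_2 = 0.57 * 1.52 = 0.8664
lambda_3 * g_3 = 7.8 * -1.38 = -10.764
Total violation = 5.049 + 0.8664 + 10.764 = 16.6794


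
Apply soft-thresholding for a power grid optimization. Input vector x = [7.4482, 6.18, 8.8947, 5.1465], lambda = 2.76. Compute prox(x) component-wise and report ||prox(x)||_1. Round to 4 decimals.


Soft-thresholding with lambda = 2.76:
prox(7.4482) = sign(7.4482)*max(|7.4482| - 2.76, 0) = 4.6882
prox(6.18) = sign(6.18)*max(|6.18| - 2.76, 0) = 3.42
prox(8.8947) = sign(8.8947)*max(|8.8947| - 2.76, 0) = 6.1347
prox(5.1465) = sign(5.1465)*max(|5.1465| - 2.76, 0) = 2.3865
prox(x) = [4.6882, 3.42, 6.1347, 2.3865]
||prox(x)||_1 = 4.6882 + 3.42 + 6.1347 + 2.3865 = 16.6294


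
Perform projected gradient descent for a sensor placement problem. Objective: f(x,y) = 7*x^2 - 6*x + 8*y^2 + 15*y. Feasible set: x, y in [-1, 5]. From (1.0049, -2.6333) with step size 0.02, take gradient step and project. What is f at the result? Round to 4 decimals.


Step 1: Compute gradient at (1.0049, -2.6333).
grad_x = 2*7*1.0049 - 6 = 8.0686
grad_y = 2*8*-2.6333 + 15 = -27.1328
Step 2: Gradient step.
x_raw = 1.0049 - 0.02*8.0686 = 0.8435
y_raw = -2.6333 - 0.02*-27.1328 = -2.0906
Step 3: Project onto [-1, 5].
x_proj = clip(0.8435) = 0.8435
y_proj = clip(-2.0906) = -1.0
Step 4: Evaluate f.
f(0.8435, -1.0) = -7.0804


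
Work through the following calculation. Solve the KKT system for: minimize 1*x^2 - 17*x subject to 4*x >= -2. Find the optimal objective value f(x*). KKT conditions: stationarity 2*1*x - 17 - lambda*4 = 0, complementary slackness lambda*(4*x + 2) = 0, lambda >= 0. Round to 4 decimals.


Step 1: Try lambda = 0 (constraint inactive).
Stationarity: 2*1*x - 17 = 0
x* = 17/(2*1) = 8.5
Check constraint: 4*8.5 = 34.0 >= -2 -- satisfied.
Step 2: Compute optimal value.
f(x*) = 1*8.5^2 - 17*8.5 = -72.25


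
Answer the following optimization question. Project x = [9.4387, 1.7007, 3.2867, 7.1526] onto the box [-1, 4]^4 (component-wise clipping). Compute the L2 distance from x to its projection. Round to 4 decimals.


Project each component onto [-1, 4].
clip(9.4387) = 4.0, clip(1.7007) = 1.7007, clip(3.2867) = 3.2867, clip(7.1526) = 4.0
Projection = [4.0, 1.7007, 3.2867, 4.0]
Squared diffs: [29.5795, 0.0, 0.0, 9.9389]
Distance = sqrt(39.5184) = 6.2864


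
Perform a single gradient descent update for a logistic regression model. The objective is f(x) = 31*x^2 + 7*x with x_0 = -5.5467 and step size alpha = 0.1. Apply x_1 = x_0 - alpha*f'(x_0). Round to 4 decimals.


We compute the gradient at x_0 and apply the update.
f'(x) = 62*x + 7
f'(-5.5467) = 62*-5.5467 + 7 = -336.8954
x_1 = -5.5467 - 0.1*-336.8954 = 28.1428


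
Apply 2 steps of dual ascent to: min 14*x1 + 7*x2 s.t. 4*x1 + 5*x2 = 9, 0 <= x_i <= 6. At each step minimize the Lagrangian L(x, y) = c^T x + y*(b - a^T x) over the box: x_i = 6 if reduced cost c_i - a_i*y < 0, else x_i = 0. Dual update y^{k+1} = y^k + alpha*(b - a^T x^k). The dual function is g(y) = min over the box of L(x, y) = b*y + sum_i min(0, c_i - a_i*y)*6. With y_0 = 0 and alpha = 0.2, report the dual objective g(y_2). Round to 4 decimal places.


Dual ascent for LP: min 14*x1 + 7*x2, 4*x1 + 5*x2 = 9, 0 <= x_i <= 6
Step 1: y^k = 0.0, reduced costs: (14.0, 7.0)
  x^k = (0.0, 0.0), subgradient = b - a^T x = 9.0
  y^{k+1} = 0.0 + 0.2*9.0 = 1.8
Step 2: y^k = 1.8, reduced costs: (6.8, -2.0)
  x^k = (0.0, 6.0), subgradient = b - a^T x = -21.0
  y^{k+1} = 1.8 + 0.2*-21.0 = -2.4
Dual objective at y_2 = -2.4: reduced costs (23.6, 19.0), box minimizer x = (0.0, 0.0)
g(y_2) = b*y + (c1 - a1*y)*x1 + (c2 - a2*y)*x2 = 9*(-2.4) + 23.6*0.0 + 19.0*0.0 = -21.6 + 0.0 + 0.0 = -21.6


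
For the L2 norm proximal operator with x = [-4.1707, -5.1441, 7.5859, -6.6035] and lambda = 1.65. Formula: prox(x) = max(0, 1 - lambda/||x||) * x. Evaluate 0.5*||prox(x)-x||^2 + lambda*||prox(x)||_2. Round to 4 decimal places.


Step 1: Compute ||x||.
||x|| = 12.042
Step 2: Compute scaling factor.
scale = max(0, 1 - 1.65/12.042) = 0.863
Step 3: prox(x) = [-3.5992, -4.4393, 6.5465, -5.6987]
||prox(x)|| = 10.392
Step 4: Proximal objective.
0.5*||prox-x||^2 = 1.3613
lambda*||prox|| = 17.1468
Total = 18.508


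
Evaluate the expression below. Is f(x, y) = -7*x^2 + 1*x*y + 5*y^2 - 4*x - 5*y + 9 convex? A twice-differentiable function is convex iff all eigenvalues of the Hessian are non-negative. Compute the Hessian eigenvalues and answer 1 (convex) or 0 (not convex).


The Hessian of f(x,y) = -7*x^2 + 1*x*y + 5*y^2 - 4*x - 5*y + 9 is:
H = [[-14, 1], [1, 10]]
Trace = -14 + 10 = -4
Determinant = -14*10 - (1)^2 = -141
Discriminant = (-4)^2 - 4*-141 = 580.0
Eigenvalues: lambda_1 = -14.0416, lambda_2 = 10.0416
The function is not convex.

0


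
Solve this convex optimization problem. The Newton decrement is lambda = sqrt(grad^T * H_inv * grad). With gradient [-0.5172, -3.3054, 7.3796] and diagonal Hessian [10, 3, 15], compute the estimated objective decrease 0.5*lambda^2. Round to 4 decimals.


Step 1: H is diagonal, so H^(-1) * g = [-0.0517, -1.1018, 0.492].
Step 2: g^T H^(-1) g = sum_i g_i^2 / H_ii
  = (-0.5172)^2/10 + (-3.3054)^2/3 + (7.3796)^2/15
  = 0.0267 + 3.6419 + 3.6306 = 7.2992
Step 3: Objective decrease = 0.5 * g^T H^(-1) g = 3.6496


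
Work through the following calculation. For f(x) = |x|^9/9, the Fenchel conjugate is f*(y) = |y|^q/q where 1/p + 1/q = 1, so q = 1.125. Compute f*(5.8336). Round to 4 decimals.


The conjugate exponent q satisfies 1/p + 1/q = 1.
p = 9, so q = 9/(9 - 1) = 1.125
|y|^q = 5.8336^1.125 = 7.2724
f*(5.8336) = 7.2724 / 1.125 = 6.4644


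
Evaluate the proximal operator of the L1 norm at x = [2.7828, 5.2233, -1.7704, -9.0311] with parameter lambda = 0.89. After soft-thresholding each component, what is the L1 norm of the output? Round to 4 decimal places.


Soft-thresholding with lambda = 0.89:
prox(2.7828) = sign(2.7828)*max(|2.7828| - 0.89, 0) = 1.8928
prox(5.2233) = sign(5.2233)*max(|5.2233| - 0.89, 0) = 4.3333
prox(-1.7704) = sign(-1.7704)*max(|-1.7704| - 0.89, 0) = -0.8804
prox(-9.0311) = sign(-9.0311)*max(|-9.0311| - 0.89, 0) = -8.1411
prox(x) = [1.8928, 4.3333, -0.8804, -8.1411]
||prox(x)||_1 = 1.8928 + 4.3333 + 0.8804 + 8.1411 = 15.2476


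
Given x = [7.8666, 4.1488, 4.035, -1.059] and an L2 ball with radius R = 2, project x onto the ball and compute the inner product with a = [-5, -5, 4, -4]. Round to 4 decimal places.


Step 1: Compute ||x|| (intermediates to 6 decimals).
||x|| = sqrt(7.8666^2 + 4.1488^2 + 4.035^2 + (-1.059)^2) = 9.823372
Step 2: Project.
Since ||x|| > R, scale = R/||x|| = 2/9.823372 = 0.203596, proj(x) = scale * x
proj(x) = [1.601608, 0.844679, 0.82151, -0.215608]
Step 3: Dot product.
a^T * proj(x) = -5*1.601608 - 5*0.844679 + 4*0.82151 - 4*(-0.215608) = -8.083


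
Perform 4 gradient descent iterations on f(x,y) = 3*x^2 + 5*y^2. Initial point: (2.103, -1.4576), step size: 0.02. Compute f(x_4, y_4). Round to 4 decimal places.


Gradient descent on f(x,y) = 3*x^2 + 5*y^2.
Starting point: (2.103, -1.4576), alpha = 0.02
Step 1: grad_x = 2*3*2.103 = 12.618, grad_y = 2*5*-1.4576 = -14.576
  x_1 = 2.103 - 0.02*12.618 = 1.8506
  y_1 = -1.4576 - 0.02*-14.576 = -1.1661
Step 2: grad_x = 2*3*1.8506 = 11.1038, grad_y = 2*5*-1.1661 = -11.6608
  x_2 = 1.8506 - 0.02*11.1038 = 1.6286
  y_2 = -1.1661 - 0.02*-11.6608 = -0.9329
Step 3: grad_x = 2*3*1.6286 = 9.7714, grad_y = 2*5*-0.9329 = -9.3286
  x_3 = 1.6286 - 0.02*9.7714 = 1.4331
  y_3 = -0.9329 - 0.02*-9.3286 = -0.7463
Step 4: grad_x = 2*3*1.4331 = 8.5988, grad_y = 2*5*-0.7463 = -7.4629
  x_4 = 1.4331 - 0.02*8.5988 = 1.2612
  y_4 = -0.7463 - 0.02*-7.4629 = -0.597
f(1.2612, -0.597) = 3*1.2612^2 + 5*(-0.597)^2 = 6.5538


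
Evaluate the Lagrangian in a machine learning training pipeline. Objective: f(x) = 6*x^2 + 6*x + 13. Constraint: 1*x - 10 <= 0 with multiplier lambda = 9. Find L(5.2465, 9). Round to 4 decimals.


Step 1: Evaluate f(x).
f(5.2465) = 6*5.2465^2 + 6*5.2465 + 13 = 209.6336
Step 2: Evaluate g(x).
g(5.2465) = 1*5.2465 - 10 = -4.7535
Step 3: Compute Lagrangian.
L = 209.6336 + 9*-4.7535 = 166.8521


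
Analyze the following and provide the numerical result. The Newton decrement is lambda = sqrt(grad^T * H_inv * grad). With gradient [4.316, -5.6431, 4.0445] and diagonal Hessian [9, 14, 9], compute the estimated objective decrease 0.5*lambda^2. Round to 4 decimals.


Step 1: H is diagonal, so H^(-1) * g = [0.4796, -0.4031, 0.4494].
Step 2: g^T H^(-1) g = sum_i g_i^2 / H_ii
  = (4.316)^2/9 + (-5.6431)^2/14 + (4.0445)^2/9
  = 2.0698 + 2.2746 + 1.8176 = 6.1619
Step 3: Objective decrease = 0.5 * g^T H^(-1) g = 3.081


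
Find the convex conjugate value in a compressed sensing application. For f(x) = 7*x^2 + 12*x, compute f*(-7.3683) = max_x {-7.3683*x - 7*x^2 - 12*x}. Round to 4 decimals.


f*(y) = sup_x {y*x - a*x^2 - b*x} = sup_x {(y-b)*x - a*x^2}
FOC: (y - b) - 2a*x = 0 => x* = (y - b)/(2a)
x* = (-7.3683 - 12)/(2*7) = -1.3835
f*(-7.3683) = (y-b)^2/(4a) = (-7.3683 - 12)^2/(4*7)
= 375.131/28 = 13.3975


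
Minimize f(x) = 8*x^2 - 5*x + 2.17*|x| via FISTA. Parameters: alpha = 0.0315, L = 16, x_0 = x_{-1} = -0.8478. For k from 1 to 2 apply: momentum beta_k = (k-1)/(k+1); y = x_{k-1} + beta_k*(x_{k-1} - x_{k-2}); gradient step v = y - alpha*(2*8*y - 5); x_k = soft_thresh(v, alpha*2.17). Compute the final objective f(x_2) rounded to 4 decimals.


FISTA on f(x) = 8*x^2 - 5*x + 2.17*|x|
L = 16, alpha = 0.0315
Iteration 1: beta = 0.0, y = -0.8478 + 0.0*(-0.8478 + 0.8478) = -0.8478
  grad(y) = -18.5648, v = y - alpha*grad = -0.263
  prox(v) = soft_thresh(-0.263, 0.0684) = -0.1947
Iteration 2: beta = 0.3333, y = -0.1947 + 0.3333*(-0.1947 + 0.8478) = 0.0231
  grad(y) = -4.631, v = y - alpha*grad = 0.1689
  prox(v) = soft_thresh(0.1689, 0.0684) = 0.1006
f(x_2) = 8*0.1006^2 - 5*0.1006 + 2.17*|0.1006| = -0.2037


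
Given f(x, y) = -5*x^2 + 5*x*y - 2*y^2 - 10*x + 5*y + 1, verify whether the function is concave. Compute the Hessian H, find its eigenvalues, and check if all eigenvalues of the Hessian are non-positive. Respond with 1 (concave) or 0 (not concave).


The Hessian of f(x,y) = -5*x^2 + 5*x*y - 2*y^2 - 10*x + 5*y + 1 is:
H = [[-10, 5], [5, -4]]
Trace = -10 - 4 = -14
Determinant = -10*-4 - (5)^2 = 15
Discriminant = (-14)^2 - 4*15 = 136.0
Eigenvalues: lambda_1 = -12.831, lambda_2 = -1.169
The function is concave.

1


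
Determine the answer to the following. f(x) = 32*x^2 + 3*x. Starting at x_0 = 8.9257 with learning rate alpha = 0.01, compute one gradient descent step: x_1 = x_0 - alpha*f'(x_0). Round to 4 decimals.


We compute the gradient at x_0 and apply the update.
f'(x) = 64*x + 3
f'(8.9257) = 64*8.9257 + 3 = 574.2448
x_1 = 8.9257 - 0.01*574.2448 = 3.1833


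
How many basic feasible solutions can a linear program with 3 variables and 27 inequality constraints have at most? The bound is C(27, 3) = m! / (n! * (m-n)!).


Each vertex corresponds to some choice of n active constraints out of m, so the number of vertices is at most C(m, n) = m! / (n!(m-n)!).
m = 27, n = 3
Numerator: 27 * 26 * 25
Denominator: 3! = 6
C(27, 3) = 2925


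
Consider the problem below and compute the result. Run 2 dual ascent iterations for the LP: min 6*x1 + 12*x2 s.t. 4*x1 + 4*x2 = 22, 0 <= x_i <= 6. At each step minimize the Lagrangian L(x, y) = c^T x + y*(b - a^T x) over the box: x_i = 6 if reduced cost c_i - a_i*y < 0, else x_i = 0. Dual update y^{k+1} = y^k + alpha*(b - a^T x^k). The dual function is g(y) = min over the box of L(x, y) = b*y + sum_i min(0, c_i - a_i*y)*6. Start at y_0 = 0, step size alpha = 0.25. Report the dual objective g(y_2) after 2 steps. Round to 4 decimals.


Dual ascent for LP: min 6*x1 + 12*x2, 4*x1 + 4*x2 = 22, 0 <= x_i <= 6
Step 1: y^k = 0.0, reduced costs: (6.0, 12.0)
  x^k = (0.0, 0.0), subgradient = b - a^T x = 22.0
  y^{k+1} = 0.0 + 0.25*22.0 = 5.5
Step 2: y^k = 5.5, reduced costs: (-16.0, -10.0)
  x^k = (6.0, 6.0), subgradient = b - a^T x = -26.0
  y^{k+1} = 5.5 + 0.25*-26.0 = -1.0
Dual objective at y_2 = -1.0: reduced costs (10.0, 16.0), box minimizer x = (0.0, 0.0)
g(y_2) = b*y + (c1 - a1*y)*x1 + (c2 - a2*y)*x2 = 22*(-1.0) + 10.0*0.0 + 16.0*0.0 = -22.0 + 0.0 + 0.0 = -22.0


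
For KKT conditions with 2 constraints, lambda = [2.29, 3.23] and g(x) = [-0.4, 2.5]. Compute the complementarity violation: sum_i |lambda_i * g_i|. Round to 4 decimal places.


KKT complementary slackness check:
lambda_1 * g_1 = 2.29 * -0.4 = -0.916
lambda_2 * g_2 = 3.23 * 2.5 = 8.075
Total violation = 0.916 + 8.075 = 8.991


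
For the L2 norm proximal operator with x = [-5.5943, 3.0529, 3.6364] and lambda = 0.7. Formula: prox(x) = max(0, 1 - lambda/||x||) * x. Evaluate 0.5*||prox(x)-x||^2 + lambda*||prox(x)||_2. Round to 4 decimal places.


Step 1: Compute ||x||.
||x|| = 7.3376
Step 2: Compute scaling factor.
scale = max(0, 1 - 0.7/7.3376) = 0.9046
Step 3: prox(x) = [-5.0606, 2.7617, 3.2895]
||prox(x)|| = 6.6376
Step 4: Proximal objective.
0.5*||prox-x||^2 = 0.245
lambda*||prox|| = 4.6463
Total = 4.8913


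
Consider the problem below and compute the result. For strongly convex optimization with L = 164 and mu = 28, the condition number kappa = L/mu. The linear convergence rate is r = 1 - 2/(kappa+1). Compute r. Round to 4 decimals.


Step 1: Compute the condition number.
kappa = L/mu = 164/28 = 5.8571
Step 2: Compute the convergence rate.
r = 1 - 2/(kappa + 1) = 1 - 2*mu/(L + mu) = (L - mu)/(L + mu) = 136/192 = 0.7083


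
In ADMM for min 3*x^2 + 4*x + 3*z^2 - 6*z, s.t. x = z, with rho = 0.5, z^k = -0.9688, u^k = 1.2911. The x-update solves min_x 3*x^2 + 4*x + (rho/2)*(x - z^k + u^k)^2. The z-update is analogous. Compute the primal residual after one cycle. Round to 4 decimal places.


ADMM iteration with rho = 0.5, z^k = -0.9688, u^k = 1.2911
Step 1: x-update.
Minimize 3*x^2 + 4*x + (0.5/2)*(x + 0.9688 + 1.2911)^2
FOC: (2*3 + 0.5)*x = -4 + 0.5*(-0.9688 - 1.2911)
x^{k+1} = -0.7892
Step 2: z-update.
Minimize 3*z^2 - 6*z + (0.5/2)*(-0.7892 - z + 1.2911)^2
FOC: (2*3 + 0.5)*z = 6 + 0.5*(-0.7892 + 1.2911)
z^{k+1} = 0.9617
Step 3: u-update.
u^{k+1} = 1.2911 - 0.7892 - 0.9617 = -0.4598
Step 4: Primal residual = |-0.7892 - 0.9617| = 1.7509


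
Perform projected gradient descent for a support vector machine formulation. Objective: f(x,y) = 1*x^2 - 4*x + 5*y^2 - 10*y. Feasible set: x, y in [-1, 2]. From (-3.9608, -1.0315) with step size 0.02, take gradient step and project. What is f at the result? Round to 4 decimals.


Step 1: Compute gradient at (-3.9608, -1.0315).
grad_x = 2*1*-3.9608 - 4 = -11.9216
grad_y = 2*5*-1.0315 - 10 = -20.315
Step 2: Gradient step.
x_raw = -3.9608 - 0.02*-11.9216 = -3.7224
y_raw = -1.0315 - 0.02*-20.315 = -0.6252
Step 3: Project onto [-1, 2].
x_proj = clip(-3.7224) = -1.0
y_proj = clip(-0.6252) = -0.6252
Step 4: Evaluate f.
f(-1.0, -0.6252) = 13.2064


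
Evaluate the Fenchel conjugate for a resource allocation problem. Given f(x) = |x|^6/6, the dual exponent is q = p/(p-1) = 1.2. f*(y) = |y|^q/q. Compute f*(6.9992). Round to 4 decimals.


The conjugate exponent q satisfies 1/p + 1/q = 1.
p = 6, so q = 6/(6 - 1) = 1.2
|y|^q = 6.9992^1.2 = 10.329
f*(6.9992) = 10.329 / 1.2 = 8.6075


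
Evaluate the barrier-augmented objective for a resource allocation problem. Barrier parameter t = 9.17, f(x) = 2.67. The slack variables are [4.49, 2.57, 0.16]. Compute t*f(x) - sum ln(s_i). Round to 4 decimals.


Step 1: Compute log-barrier.
ln values: [1.5019, 0.9439, -1.8326]
phi = -(1.5019 + 0.9439 - 1.8326) = -0.6132
Step 2: Compute augmented objective.
t*f(x) = 9.17*2.67 = 24.4839
Total = 24.4839 - 0.6132 = 23.8707


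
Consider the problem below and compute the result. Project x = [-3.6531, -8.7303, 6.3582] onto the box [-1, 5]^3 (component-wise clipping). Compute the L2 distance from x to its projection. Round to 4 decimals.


Project each component onto [-1, 5].
clip(-3.6531) = -1.0, clip(-8.7303) = -1.0, clip(6.3582) = 5.0
Projection = [-1.0, -1.0, 5.0]
Squared diffs: [7.0389, 59.7575, 1.8447]
Distance = sqrt(68.6411) = 8.285


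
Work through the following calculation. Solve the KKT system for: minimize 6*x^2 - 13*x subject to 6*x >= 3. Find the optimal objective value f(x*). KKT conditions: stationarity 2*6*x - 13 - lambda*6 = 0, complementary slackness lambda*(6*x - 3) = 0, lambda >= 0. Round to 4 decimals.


Step 1: Try lambda = 0 (constraint inactive).
Stationarity: 2*6*x - 13 = 0
x* = 13/(2*6) = 13/12 = 1.0833 (rounded; the exact value 13/12 is used below)
Check constraint: 6*1.0833 = 6.4998 >= 3 -- satisfied.
Step 2: Compute optimal value.
f(x*) = 6*(13/12)^2 - 13*(13/12) = -7.0417


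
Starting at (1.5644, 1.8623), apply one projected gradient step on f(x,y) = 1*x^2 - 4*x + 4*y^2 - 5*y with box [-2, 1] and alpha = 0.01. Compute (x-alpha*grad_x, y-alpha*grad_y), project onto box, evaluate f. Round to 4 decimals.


Step 1: Compute gradient at (1.5644, 1.8623).
grad_x = 2*1*1.5644 - 4 = -0.8712
grad_y = 2*4*1.8623 - 5 = 9.8984
Step 2: Gradient step.
x_raw = 1.5644 - 0.01*-0.8712 = 1.5731
y_raw = 1.8623 - 0.01*9.8984 = 1.7633
Step 3: Project onto [-2, 1].
x_proj = clip(1.5731) = 1.0
y_proj = clip(1.7633) = 1.0
Step 4: Evaluate f.
f(1.0, 1.0) = -4.0


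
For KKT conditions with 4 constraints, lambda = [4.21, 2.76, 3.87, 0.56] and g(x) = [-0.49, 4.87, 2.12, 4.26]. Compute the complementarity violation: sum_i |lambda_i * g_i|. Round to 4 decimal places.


KKT complementary slackness check:
lambda_1 * g_1 = 4.21 * -0.49 = -2.0629
lambda_2 * g_2 = 2.76 * 4.87 = 13.4412
lambda_3 * g_3 = 3.87 * 2.12 = 8.2044
lambda_4 * g_4 = 0.56 * 4.26 = 2.3856
Total violation = 2.0629 + 13.4412 + 8.2044 + 2.3856 = 26.0941


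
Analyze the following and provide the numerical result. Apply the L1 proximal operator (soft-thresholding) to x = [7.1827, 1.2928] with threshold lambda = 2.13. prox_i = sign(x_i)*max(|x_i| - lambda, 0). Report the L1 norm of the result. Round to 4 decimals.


Soft-thresholding with lambda = 2.13:
prox(7.1827) = sign(7.1827)*max(|7.1827| - 2.13, 0) = 5.0527
prox(1.2928) = sign(1.2928)*max(|1.2928| - 2.13, 0) = 0.0
prox(x) = [5.0527, 0.0]
||prox(x)||_1 = 5.0527 + 0.0 = 5.0527


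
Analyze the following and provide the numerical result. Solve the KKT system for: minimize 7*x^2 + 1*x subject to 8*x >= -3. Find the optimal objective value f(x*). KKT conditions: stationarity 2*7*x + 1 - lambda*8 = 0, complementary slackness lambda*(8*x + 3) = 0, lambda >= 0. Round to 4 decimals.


Step 1: Try lambda = 0 (constraint inactive).
Stationarity: 2*7*x + 1 = 0
x* = -1/(2*7) = -1/14 = -0.0714 (rounded; the exact value -1/14 is used below)
Check constraint: 8*-0.0714 = -0.5712 >= -3 -- satisfied.
Step 2: Compute optimal value.
f(x*) = 7*(-1/14)^2 + 1*(-1/14) = -0.0357


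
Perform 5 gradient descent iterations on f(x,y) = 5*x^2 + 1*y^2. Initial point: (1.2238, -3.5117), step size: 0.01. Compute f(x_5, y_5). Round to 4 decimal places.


Gradient descent on f(x,y) = 5*x^2 + 1*y^2.
Starting point: (1.2238, -3.5117), alpha = 0.01
Step 1: grad_x = 2*5*1.2238 = 12.238, grad_y = 2*1*-3.5117 = -7.0234
  x_1 = 1.2238 - 0.01*12.238 = 1.1014
  y_1 = -3.5117 - 0.01*-7.0234 = -3.4415
Step 2: grad_x = 2*5*1.1014 = 11.0142, grad_y = 2*1*-3.4415 = -6.8829
  x_2 = 1.1014 - 0.01*11.0142 = 0.9913
  y_2 = -3.4415 - 0.01*-6.8829 = -3.3726
Step 3: grad_x = 2*5*0.9913 = 9.9128, grad_y = 2*1*-3.3726 = -6.7453
  x_3 = 0.9913 - 0.01*9.9128 = 0.8922
  y_3 = -3.3726 - 0.01*-6.7453 = -3.3052
Step 4: grad_x = 2*5*0.8922 = 8.9215, grad_y = 2*1*-3.3052 = -6.6104
  x_4 = 0.8922 - 0.01*8.9215 = 0.8029
  y_4 = -3.3052 - 0.01*-6.6104 = -3.2391
Step 5: grad_x = 2*5*0.8029 = 8.0294, grad_y = 2*1*-3.2391 = -6.4782
  x_5 = 0.8029 - 0.01*8.0294 = 0.7226
  y_5 = -3.2391 - 0.01*-6.4782 = -3.1743
f(0.7226, -3.1743) = 5*0.7226^2 + 1*(-3.1743)^2 = 12.6872


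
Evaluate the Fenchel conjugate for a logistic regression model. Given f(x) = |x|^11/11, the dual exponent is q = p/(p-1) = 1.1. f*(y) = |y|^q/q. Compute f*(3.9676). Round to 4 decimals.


The conjugate exponent q satisfies 1/p + 1/q = 1.
p = 11, so q = 11/(11 - 1) = 1.1
|y|^q = 3.9676^1.1 = 4.5539
f*(3.9676) = 4.5539 / 1.1 = 4.1399


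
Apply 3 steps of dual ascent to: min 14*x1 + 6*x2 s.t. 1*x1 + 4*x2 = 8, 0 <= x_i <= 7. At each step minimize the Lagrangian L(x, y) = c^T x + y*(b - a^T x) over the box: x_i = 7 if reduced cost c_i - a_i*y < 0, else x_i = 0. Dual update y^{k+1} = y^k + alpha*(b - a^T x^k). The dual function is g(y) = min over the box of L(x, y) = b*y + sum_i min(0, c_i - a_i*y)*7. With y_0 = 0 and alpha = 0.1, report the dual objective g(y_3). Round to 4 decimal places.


Dual ascent for LP: min 14*x1 + 6*x2, 1*x1 + 4*x2 = 8, 0 <= x_i <= 7
Step 1: y^k = 0.0, reduced costs: (14.0, 6.0)
  x^k = (0.0, 0.0), subgradient = b - a^T x = 8.0
  y^{k+1} = 0.0 + 0.1*8.0 = 0.8
Step 2: y^k = 0.8, reduced costs: (13.2, 2.8)
  x^k = (0.0, 0.0), subgradient = b - a^T x = 8.0
  y^{k+1} = 0.8 + 0.1*8.0 = 1.6
Step 3: y^k = 1.6, reduced costs: (12.4, -0.4)
  x^k = (0.0, 7.0), subgradient = b - a^T x = -20.0
  y^{k+1} = 1.6 + 0.1*-20.0 = -0.4
Dual objective at y_3 = -0.4: reduced costs (14.4, 7.6), box minimizer x = (0.0, 0.0)
g(y_3) = b*y + (c1 - a1*y)*x1 + (c2 - a2*y)*x2 = 8*(-0.4) + 14.4*0.0 + 7.6*0.0 = -3.2 + 0.0 + 0.0 = -3.2


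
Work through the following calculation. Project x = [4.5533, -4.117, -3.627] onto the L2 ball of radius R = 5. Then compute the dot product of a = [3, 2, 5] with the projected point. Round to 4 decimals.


Step 1: Compute ||x|| (intermediates to 6 decimals).
||x|| = sqrt(4.5533^2 + (-4.117)^2 + (-3.627)^2) = 7.130032
Step 2: Project.
Since ||x|| > R, scale = R/||x|| = 5/7.130032 = 0.701259, proj(x) = scale * x
proj(x) = [3.193043, -2.887083, -2.543466]
Step 3: Dot product.
a^T * proj(x) = 3*3.193043 + 2*(-2.887083) + 5*(-2.543466) = -8.9124


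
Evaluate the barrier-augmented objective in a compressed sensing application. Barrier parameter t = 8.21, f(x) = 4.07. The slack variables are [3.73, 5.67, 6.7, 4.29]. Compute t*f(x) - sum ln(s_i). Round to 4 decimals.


Step 1: Compute log-barrier.
ln values: [1.3164, 1.7352, 1.9021, 1.4563]
phi = -(1.3164 + 1.7352 + 1.9021 + 1.4563) = -6.41
Step 2: Compute augmented objective.
t*f(x) = 8.21*4.07 = 33.4147
Total = 33.4147 - 6.41 = 27.0047


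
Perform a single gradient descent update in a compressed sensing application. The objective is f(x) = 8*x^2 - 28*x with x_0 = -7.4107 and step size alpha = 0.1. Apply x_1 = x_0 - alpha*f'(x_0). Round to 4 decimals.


We compute the gradient at x_0 and apply the update.
f'(x) = 16*x - 28
f'(-7.4107) = 16*-7.4107 - 28 = -146.5712
x_1 = -7.4107 - 0.1*-146.5712 = 7.2464


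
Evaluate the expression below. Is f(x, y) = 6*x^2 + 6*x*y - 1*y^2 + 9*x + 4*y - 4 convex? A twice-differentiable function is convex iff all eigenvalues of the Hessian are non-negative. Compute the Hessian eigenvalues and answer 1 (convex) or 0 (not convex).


The Hessian of f(x,y) = 6*x^2 + 6*x*y - 1*y^2 + 9*x + 4*y - 4 is:
H = [[12, 6], [6, -2]]
Trace = 12 - 2 = 10
Determinant = 12*-2 - (6)^2 = -60
Discriminant = (10)^2 - 4*-60 = 340.0
Eigenvalues: lambda_1 = -4.2195, lambda_2 = 14.2195
The function is not convex.

0


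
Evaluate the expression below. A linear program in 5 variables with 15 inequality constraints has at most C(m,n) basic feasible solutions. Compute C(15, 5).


Each vertex corresponds to some choice of n active constraints out of m, so the number of vertices is at most C(m, n) = m! / (n!(m-n)!).
m = 15, n = 5
Numerator: 15 * 14 * 13 * 12 * 11
Denominator: 5! = 120
C(15, 5) = 3003


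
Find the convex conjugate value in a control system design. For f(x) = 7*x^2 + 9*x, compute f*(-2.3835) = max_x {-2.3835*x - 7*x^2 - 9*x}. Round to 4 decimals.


f*(y) = sup_x {y*x - a*x^2 - b*x} = sup_x {(y-b)*x - a*x^2}
FOC: (y - b) - 2a*x = 0 => x* = (y - b)/(2a)
x* = (-2.3835 - 9)/(2*7) = -0.8131
f*(-2.3835) = (y-b)^2/(4a) = (-2.3835 - 9)^2/(4*7)
= 129.5841/28 = 4.628


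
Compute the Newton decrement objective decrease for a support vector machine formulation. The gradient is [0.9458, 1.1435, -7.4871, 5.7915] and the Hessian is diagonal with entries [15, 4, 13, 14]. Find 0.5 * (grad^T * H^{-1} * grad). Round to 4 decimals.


Step 1: H is diagonal, so H^(-1) * g = [0.0631, 0.2859, -0.5759, 0.4137].
Step 2: g^T H^(-1) g = sum_i g_i^2 / H_ii
  = (0.9458)^2/15 + (1.1435)^2/4 + (-7.4871)^2/13 + (5.7915)^2/14
  = 0.0596 + 0.3269 + 4.3121 + 2.3958 = 7.0944
Step 3: Objective decrease = 0.5 * g^T H^(-1) g = 3.5472


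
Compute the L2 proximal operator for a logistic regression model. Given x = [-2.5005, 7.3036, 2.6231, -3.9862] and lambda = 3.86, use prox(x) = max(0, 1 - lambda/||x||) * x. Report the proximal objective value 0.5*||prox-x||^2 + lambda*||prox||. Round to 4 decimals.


Step 1: Compute ||x||.
||x|| = 9.0755
Step 2: Compute scaling factor.
scale = max(0, 1 - 3.86/9.0755) = 0.5747
Step 3: prox(x) = [-1.437, 4.1972, 1.5074, -2.2908]
||prox(x)|| = 5.2155
Step 4: Proximal objective.
0.5*||prox-x||^2 = 7.4498
lambda*||prox|| = 20.1318
Total = 27.5818


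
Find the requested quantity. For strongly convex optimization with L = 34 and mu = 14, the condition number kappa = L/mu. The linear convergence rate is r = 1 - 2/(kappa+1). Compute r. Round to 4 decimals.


Step 1: Compute the condition number.
kappa = L/mu = 34/14 = 2.4286
Step 2: Compute the convergence rate.
r = 1 - 2/(kappa + 1) = 1 - 2*mu/(L + mu) = (L - mu)/(L + mu) = 20/48 = 0.4167


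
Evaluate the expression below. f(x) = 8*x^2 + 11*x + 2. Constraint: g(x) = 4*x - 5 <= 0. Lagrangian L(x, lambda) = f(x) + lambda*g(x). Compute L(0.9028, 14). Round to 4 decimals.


Step 1: Evaluate f(x).
f(0.9028) = 8*0.9028^2 + 11*0.9028 + 2 = 18.4512
Step 2: Evaluate g(x).
g(0.9028) = 4*0.9028 - 5 = -1.3888
Step 3: Compute Lagrangian.
L = 18.4512 + 14*-1.3888 = -0.992


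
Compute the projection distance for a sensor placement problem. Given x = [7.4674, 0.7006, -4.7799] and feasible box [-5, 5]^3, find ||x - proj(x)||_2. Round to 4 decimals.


Project each component onto [-5, 5].
clip(7.4674) = 5.0, clip(0.7006) = 0.7006, clip(-4.7799) = -4.7799
Projection = [5.0, 0.7006, -4.7799]
Squared diffs: [6.0881, 0.0, 0.0]
Distance = sqrt(6.0881) = 2.4674


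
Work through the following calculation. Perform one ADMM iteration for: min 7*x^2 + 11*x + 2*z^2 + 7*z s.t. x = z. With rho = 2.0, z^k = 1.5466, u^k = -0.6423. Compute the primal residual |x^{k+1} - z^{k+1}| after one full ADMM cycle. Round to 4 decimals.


ADMM iteration with rho = 2.0, z^k = 1.5466, u^k = -0.6423
Step 1: x-update.
Minimize 7*x^2 + 11*x + (2.0/2)*(x - 1.5466 - 0.6423)^2
FOC: (2*7 + 2.0)*x = -11 + 2.0*(1.5466 + 0.6423)
x^{k+1} = -0.4139
Step 2: z-update.
Minimize 2*z^2 + 7*z + (2.0/2)*(-0.4139 - z - 0.6423)^2
FOC: (2*2 + 2.0)*z = -7 + 2.0*(-0.4139 - 0.6423)
z^{k+1} = -1.5187
Step 3: u-update.
u^{k+1} = -0.6423 - 0.4139 + 1.5187 = 0.4625
Step 4: Primal residual = |-0.4139 + 1.5187| = 1.1048


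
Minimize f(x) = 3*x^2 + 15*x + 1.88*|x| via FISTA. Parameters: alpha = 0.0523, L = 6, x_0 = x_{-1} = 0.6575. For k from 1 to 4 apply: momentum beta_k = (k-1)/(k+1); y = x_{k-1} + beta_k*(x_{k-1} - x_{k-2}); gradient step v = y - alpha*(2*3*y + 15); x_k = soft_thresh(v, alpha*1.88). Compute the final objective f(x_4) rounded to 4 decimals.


FISTA on f(x) = 3*x^2 + 15*x + 1.88*|x|
L = 6, alpha = 0.0523
Iteration 1: beta = 0.0, y = 0.6575 + 0.0*(0.6575 - 0.6575) = 0.6575
  grad(y) = 18.945, v = y - alpha*grad = -0.3333
  prox(v) = soft_thresh(-0.3333, 0.0983) = -0.235
Iteration 2: beta = 0.3333, y = -0.235 + 0.3333*(-0.235 - 0.6575) = -0.5325
  grad(y) = 11.805, v = y - alpha*grad = -1.1499
  prox(v) = soft_thresh(-1.1499, 0.0983) = -1.0516
Iteration 3: beta = 0.5, y = -1.0516 + 0.5*(-1.0516 + 0.235) = -1.4599
  grad(y) = 6.2408, v = y - alpha*grad = -1.7863
  prox(v) = soft_thresh(-1.7863, 0.0983) = -1.6879
Iteration 4: beta = 0.6, y = -1.6879 + 0.6*(-1.6879 + 1.0516) = -2.0698
  grad(y) = 2.5815, v = y - alpha*grad = -2.2048
  prox(v) = soft_thresh(-2.2048, 0.0983) = -2.1064
f(x_4) = 3*(-2.1064)^2 + 15*(-2.1064) + 1.88*|-2.1064| = -14.3252


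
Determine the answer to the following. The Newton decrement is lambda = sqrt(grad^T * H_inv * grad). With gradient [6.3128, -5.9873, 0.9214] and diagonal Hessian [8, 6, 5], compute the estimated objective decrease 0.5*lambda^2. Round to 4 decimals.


Step 1: H is diagonal, so H^(-1) * g = [0.7891, -0.9979, 0.1843].
Step 2: g^T H^(-1) g = sum_i g_i^2 / H_ii
  = (6.3128)^2/8 + (-5.9873)^2/6 + (0.9214)^2/5
  = 4.9814 + 5.9746 + 0.1698 = 11.1259
Step 3: Objective decrease = 0.5 * g^T H^(-1) g = 5.5629


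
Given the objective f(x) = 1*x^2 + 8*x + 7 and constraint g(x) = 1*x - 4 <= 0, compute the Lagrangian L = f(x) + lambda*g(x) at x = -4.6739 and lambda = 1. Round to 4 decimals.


Step 1: Evaluate f(x).
f(-4.6739) = 1*(-4.6739)^2 + 8*(-4.6739) + 7 = -8.5459
Step 2: Evaluate g(x).
g(-4.6739) = 1*-4.6739 - 4 = -8.6739
Step 3: Compute Lagrangian.
L = -8.5459 + 1*-8.6739 = -17.2198


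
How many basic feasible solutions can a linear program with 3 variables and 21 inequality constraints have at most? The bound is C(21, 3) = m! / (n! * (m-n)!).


Each vertex corresponds to some choice of n active constraints out of m, so the number of vertices is at most C(m, n) = m! / (n!(m-n)!).
m = 21, n = 3
Numerator: 21 * 20 * 19
Denominator: 3! = 6
C(21, 3) = 1330


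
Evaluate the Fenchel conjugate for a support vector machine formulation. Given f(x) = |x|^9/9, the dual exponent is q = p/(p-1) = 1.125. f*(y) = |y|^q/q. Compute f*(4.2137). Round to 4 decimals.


The conjugate exponent q satisfies 1/p + 1/q = 1.
p = 9, so q = 9/(9 - 1) = 1.125
|y|^q = 4.2137^1.125 = 5.0437
f*(4.2137) = 5.0437 / 1.125 = 4.4833


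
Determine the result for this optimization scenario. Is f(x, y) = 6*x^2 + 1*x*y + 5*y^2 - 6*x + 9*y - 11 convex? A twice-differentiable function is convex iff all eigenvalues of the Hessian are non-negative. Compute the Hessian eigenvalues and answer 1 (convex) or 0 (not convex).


The Hessian of f(x,y) = 6*x^2 + 1*x*y + 5*y^2 - 6*x + 9*y - 11 is:
H = [[12, 1], [1, 10]]
Trace = 12 + 10 = 22
Determinant = 12*10 - (1)^2 = 119
Discriminant = (22)^2 - 4*119 = 8.0
Eigenvalues: lambda_1 = 9.5858, lambda_2 = 12.4142
The function is convex.

1


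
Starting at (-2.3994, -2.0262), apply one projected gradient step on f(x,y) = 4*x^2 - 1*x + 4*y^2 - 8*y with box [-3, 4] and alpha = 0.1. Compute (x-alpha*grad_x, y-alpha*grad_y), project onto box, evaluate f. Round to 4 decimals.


Step 1: Compute gradient at (-2.3994, -2.0262).
grad_x = 2*4*-2.3994 - 1 = -20.1952
grad_y = 2*4*-2.0262 - 8 = -24.2096
Step 2: Gradient step.
x_raw = -2.3994 - 0.1*-20.1952 = -0.3799
y_raw = -2.0262 - 0.1*-24.2096 = 0.3948
Step 3: Project onto [-3, 4].
x_proj = clip(-0.3799) = -0.3799
y_proj = clip(0.3948) = 0.3948
Step 4: Evaluate f.
f(-0.3799, 0.3948) = -1.5776


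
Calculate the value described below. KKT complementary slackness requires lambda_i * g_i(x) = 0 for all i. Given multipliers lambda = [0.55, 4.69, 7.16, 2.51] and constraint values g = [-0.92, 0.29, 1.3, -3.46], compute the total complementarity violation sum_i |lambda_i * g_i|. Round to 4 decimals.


KKT complementary slackness check:
lambda_1 * g_1 = 0.55 * -0.92 = -0.506
lambda_2 * g_2 = 4.69 * 0.29 = 1.3601
lambda_3 * g_3 = 7.16 * 1.3 = 9.308
lambda_4 * g_4 = 2.51 * -3.46 = -8.6846
Total violation = 0.506 + 1.3601 + 9.308 + 8.6846 = 19.8587


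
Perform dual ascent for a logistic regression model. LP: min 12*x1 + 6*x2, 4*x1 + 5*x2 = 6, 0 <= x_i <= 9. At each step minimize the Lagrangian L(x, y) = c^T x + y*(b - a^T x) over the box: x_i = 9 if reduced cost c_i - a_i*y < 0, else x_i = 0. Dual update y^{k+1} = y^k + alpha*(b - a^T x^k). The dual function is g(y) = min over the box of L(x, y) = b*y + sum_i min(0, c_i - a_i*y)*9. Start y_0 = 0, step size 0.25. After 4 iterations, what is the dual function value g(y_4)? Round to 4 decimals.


Dual ascent for LP: min 12*x1 + 6*x2, 4*x1 + 5*x2 = 6, 0 <= x_i <= 9
Step 1: y^k = 0.0, reduced costs: (12.0, 6.0)
  x^k = (0.0, 0.0), subgradient = b - a^T x = 6.0
  y^{k+1} = 0.0 + 0.25*6.0 = 1.5
Step 2: y^k = 1.5, reduced costs: (6.0, -1.5)
  x^k = (0.0, 9.0), subgradient = b - a^T x = -39.0
  y^{k+1} = 1.5 + 0.25*-39.0 = -8.25
Step 3: y^k = -8.25, reduced costs: (45.0, 47.25)
  x^k = (0.0, 0.0), subgradient = b - a^T x = 6.0
  y^{k+1} = -8.25 + 0.25*6.0 = -6.75
Step 4: y^k = -6.75, reduced costs: (39.0, 39.75)
  x^k = (0.0, 0.0), subgradient = b - a^T x = 6.0
  y^{k+1} = -6.75 + 0.25*6.0 = -5.25
Dual objective at y_4 = -5.25: reduced costs (33.0, 32.25), box minimizer x = (0.0, 0.0)
g(y_4) = b*y + (c1 - a1*y)*x1 + (c2 - a2*y)*x2 = 6*(-5.25) + 33.0*0.0 + 32.25*0.0 = -31.5 + 0.0 + 0.0 = -31.5


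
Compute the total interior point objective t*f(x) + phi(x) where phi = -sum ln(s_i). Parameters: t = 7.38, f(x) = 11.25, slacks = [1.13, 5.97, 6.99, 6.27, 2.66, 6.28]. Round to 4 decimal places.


Step 1: Compute log-barrier.
ln values: [0.1222, 1.7867, 1.9445, 1.8358, 0.9783, 1.8374]
phi = -(0.1222 + 1.7867 + 1.9445 + 1.8358 + 0.9783 + 1.8374) = -8.5049
Step 2: Compute augmented objective.
t*f(x) = 7.38*11.25 = 83.025
Total = 83.025 - 8.5049 = 74.5201
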